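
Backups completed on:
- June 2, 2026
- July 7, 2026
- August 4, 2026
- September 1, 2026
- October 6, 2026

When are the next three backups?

November 3, 2026; December 1, 2026; January 5, 2027

These are Tuesdays at 28- or 35-day spacing (35, 28, 28, 35).
The pattern: 1st Tuesday of the month.
November 2026 — 1st Tuesday is November 3, 2026.
December 2026 — 1st Tuesday is December 1, 2026.
1st Tuesday of January 2027: January 5, 2027.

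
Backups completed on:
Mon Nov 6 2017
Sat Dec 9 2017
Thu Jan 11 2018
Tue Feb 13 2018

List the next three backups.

Sun Mar 18 2018, Fri Apr 20 2018, Wed May 23 2018

Gaps between consecutive events: 33, 33, 33 days — a constant 33-day interval.
Tue Feb 13 2018 + 33 days = Sun Mar 18 2018.
Sun Mar 18 2018 + 33 days = Fri Apr 20 2018.
Fri Apr 20 2018 + 33 days = Wed May 23 2018.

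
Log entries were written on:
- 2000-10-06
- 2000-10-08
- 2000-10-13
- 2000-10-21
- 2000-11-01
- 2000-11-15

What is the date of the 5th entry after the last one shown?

2001-03-10

The spacing grows by 3 each time: 2, 5, 8, 11, 14 days.
Next gap: 17 days. 2000-11-15 + 17 days = 2000-12-02.
Next gap: 20 days. 2000-12-02 + 20 days = 2000-12-22.
Next gap: 23 days. 2000-12-22 + 23 days = 2001-01-14.
Next gap: 26 days. 2001-01-14 + 26 days = 2001-02-09.
Next gap: 29 days. 2001-02-09 + 29 days = 2001-03-10.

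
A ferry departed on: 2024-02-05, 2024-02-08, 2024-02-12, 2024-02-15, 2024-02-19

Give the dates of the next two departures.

2024-02-22, 2024-02-26

Every event lands on a Monday or Thursday (gaps cycle 3, 4, 3, 4).
So the schedule is: every Monday and Thursday.
Next Thursday: 2024-02-22.
The following Monday is 2024-02-26.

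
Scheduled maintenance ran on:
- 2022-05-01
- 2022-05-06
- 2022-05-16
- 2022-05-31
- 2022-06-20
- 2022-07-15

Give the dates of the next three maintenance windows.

The spacing grows by 5 each time: 5, 10, 15, 20, 25 days.
Next gap: 30 days. 2022-07-15 + 30 days = 2022-08-14.
Next gap: 35 days. 2022-08-14 + 35 days = 2022-09-18.
Next gap: 40 days. 2022-09-18 + 40 days = 2022-10-28.

2022-08-14, 2022-09-18, 2022-10-28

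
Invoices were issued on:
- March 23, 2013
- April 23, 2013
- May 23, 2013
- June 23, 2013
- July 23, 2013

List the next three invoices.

The day-of-month is always 23 (31, 30, 31, 30 days between events).
So this recurs on the 23rd of each month.
Next: August 2013 → August 23, 2013.
Next: September 2013 → September 23, 2013.
Next: October 2013 → October 23, 2013.

August 23, 2013; September 23, 2013; October 23, 2013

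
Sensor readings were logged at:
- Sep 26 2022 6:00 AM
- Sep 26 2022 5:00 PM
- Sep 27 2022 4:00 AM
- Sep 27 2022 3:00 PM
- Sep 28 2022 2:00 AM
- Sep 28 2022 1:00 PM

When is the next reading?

The interval is a steady 11 hours (11, 11, 11, 11, 11).
Sep 28 2022 1:00 PM + 11 h = Sep 29 2022 12:00 AM.

Sep 29 2022 12:00 AM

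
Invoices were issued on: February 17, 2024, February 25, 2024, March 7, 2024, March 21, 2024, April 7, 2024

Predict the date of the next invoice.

April 27, 2024

Intervals are 8, 11, 14, 17 days — an arithmetic progression with common difference 3.
Next gap: 20 days. April 7, 2024 + 20 days = April 27, 2024.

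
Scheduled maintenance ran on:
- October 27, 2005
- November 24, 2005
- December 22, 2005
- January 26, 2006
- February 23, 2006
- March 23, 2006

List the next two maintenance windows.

April 27, 2006; May 25, 2006

These are Thursdays at 28- or 35-day spacing (28, 28, 35, 28, 28).
The pattern: 4th Thursday of the month.
April 2006 — 4th Thursday is April 27, 2006.
May 2006 — 4th Thursday is May 25, 2006.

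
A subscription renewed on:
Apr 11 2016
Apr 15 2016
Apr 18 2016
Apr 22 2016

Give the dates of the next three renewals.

Gaps: 4, 3, 4 days — not constant, but cyclic with period 2.
The events fall on every Monday and Friday.
The following Monday is Apr 25 2016.
The following Friday is Apr 29 2016.
The following Monday is May 2 2016.

Apr 25 2016, Apr 29 2016, May 2 2016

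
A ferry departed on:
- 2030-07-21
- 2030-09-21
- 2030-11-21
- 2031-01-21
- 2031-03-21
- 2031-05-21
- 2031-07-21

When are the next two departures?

The day-of-month is always 21 (62, 61, 61, 59, 61, 61 days between events).
So this recurs on the 21st of every 2 months.
Next: September 2031 → 2031-09-21.
November 2031: 2031-11-21.

2031-09-21, 2031-11-21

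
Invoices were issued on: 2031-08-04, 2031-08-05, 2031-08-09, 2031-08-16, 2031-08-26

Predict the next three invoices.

2031-09-08, 2031-09-24, 2031-10-13

The spacing grows by 3 each time: 1, 4, 7, 10 days.
Next gap: 13 days. 2031-08-26 + 13 days = 2031-09-08.
Next gap: 16 days. 2031-09-08 + 16 days = 2031-09-24.
Next gap: 19 days. 2031-09-24 + 19 days = 2031-10-13.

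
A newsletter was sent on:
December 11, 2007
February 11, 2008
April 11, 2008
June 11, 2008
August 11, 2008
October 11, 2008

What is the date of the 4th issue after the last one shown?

Each date is the 11th; the gaps (62, 60, 61, 61, 61) track the month lengths.
The rule is the 11th of every 2 months.
December 2008: December 11, 2008.
Next: February 2009 → February 11, 2009.
April 2009: April 11, 2009.
June 2009: June 11, 2009.

June 11, 2009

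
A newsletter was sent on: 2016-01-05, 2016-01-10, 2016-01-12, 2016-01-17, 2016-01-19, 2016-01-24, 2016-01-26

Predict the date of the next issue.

2016-01-31

Gaps: 5, 2, 5, 2, 5, 2 days — not constant, but cyclic with period 2.
The events fall on every Tuesday and Sunday.
Next Sunday: 2016-01-31.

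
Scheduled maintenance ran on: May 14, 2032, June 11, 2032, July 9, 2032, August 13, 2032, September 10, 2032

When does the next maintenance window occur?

All dates are Fridays, 28, 28, 35, 28 days apart.
Specifically, the 2nd Friday of each month.
2nd Friday of October 2032: October 8, 2032.

October 8, 2032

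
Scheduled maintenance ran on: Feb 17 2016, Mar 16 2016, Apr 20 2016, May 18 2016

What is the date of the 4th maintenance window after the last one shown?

These are Wednesdays at 28- or 35-day spacing (28, 35, 28).
The pattern: 3rd Wednesday of the month.
3rd Wednesday of June 2016: Jun 15 2016.
July 2016 — 3rd Wednesday is Jul 20 2016.
3rd Wednesday of August 2016: Aug 17 2016.
September 2016 — 3rd Wednesday is Sep 21 2016.

Sep 21 2016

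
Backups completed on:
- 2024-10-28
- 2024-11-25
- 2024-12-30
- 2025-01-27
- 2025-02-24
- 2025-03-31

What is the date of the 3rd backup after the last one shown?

All Mondays; the gaps (28, 35, 28, 28, 35) vary with month length.
This is the last Monday of each month.
Last Monday of April 2025: 2025-04-28.
May 2025 ends with Monday 2025-05-26.
Last Monday of June 2025: 2025-06-30.

2025-06-30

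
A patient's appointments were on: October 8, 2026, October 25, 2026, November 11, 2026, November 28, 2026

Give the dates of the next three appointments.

Every event comes 17 days after the last (17, 17, 17).
November 28, 2026 + 17 days = December 15, 2026.
December 15, 2026 + 17 days = January 1, 2027.
January 1, 2027 + 17 days = January 18, 2027.

December 15, 2026; January 1, 2027; January 18, 2027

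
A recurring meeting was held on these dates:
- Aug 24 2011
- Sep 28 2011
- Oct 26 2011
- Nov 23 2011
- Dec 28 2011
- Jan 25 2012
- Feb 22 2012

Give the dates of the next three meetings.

Mar 28 2012, Apr 25 2012, May 23 2012

These are Wednesdays at 28- or 35-day spacing (35, 28, 28, 35, 28, 28).
The pattern: 4th Wednesday of the month.
4th Wednesday of March 2012: Mar 28 2012.
April 2012 — 4th Wednesday is Apr 25 2012.
May 2012 — 4th Wednesday is May 23 2012.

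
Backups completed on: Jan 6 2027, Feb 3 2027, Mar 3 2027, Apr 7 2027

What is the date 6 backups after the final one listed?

Oct 6 2027

These are Wednesdays at 28- or 35-day spacing (28, 28, 35).
The pattern: 1st Wednesday of the month.
May 2027 — 1st Wednesday is May 5 2027.
1st Wednesday of June 2027: Jun 2 2027.
July 2027 — 1st Wednesday is Jul 7 2027.
1st Wednesday of August 2027: Aug 4 2027.
1st Wednesday of September 2027: Sep 1 2027.
October 2027 — 1st Wednesday is Oct 6 2027.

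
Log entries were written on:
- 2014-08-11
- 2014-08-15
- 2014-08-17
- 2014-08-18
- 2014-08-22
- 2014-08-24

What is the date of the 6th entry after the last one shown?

The gap pattern 4, 2, 1, 4, 2 repeats every 3 events.
These are the Mondays, Fridays and Sundays of each week.
The following Monday is 2014-08-25.
Next Friday: 2014-08-29.
The following Sunday is 2014-08-31.
The following Monday is 2014-09-01.
Next Friday: 2014-09-05.
The following Sunday is 2014-09-07.

2014-09-07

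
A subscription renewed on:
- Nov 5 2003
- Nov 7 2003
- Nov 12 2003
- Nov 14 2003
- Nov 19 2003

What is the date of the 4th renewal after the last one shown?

Dec 3 2003

The gap pattern 2, 5, 2, 5 repeats every 2 events.
These are the Wednesdays and Fridays of each week.
The following Friday is Nov 21 2003.
Next Wednesday: Nov 26 2003.
Next Friday: Nov 28 2003.
Next Wednesday: Dec 3 2003.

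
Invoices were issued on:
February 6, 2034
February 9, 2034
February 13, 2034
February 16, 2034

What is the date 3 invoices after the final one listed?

February 27, 2034

Every event lands on a Monday or Thursday (gaps cycle 3, 4, 3).
So the schedule is: every Monday and Thursday.
Next Monday: February 20, 2034.
The following Thursday is February 23, 2034.
The following Monday is February 27, 2034.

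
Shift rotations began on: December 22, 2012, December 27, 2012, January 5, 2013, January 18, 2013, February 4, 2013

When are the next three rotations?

February 25, 2013; March 22, 2013; April 20, 2013

The spacing grows by 4 each time: 5, 9, 13, 17 days.
Next gap: 21 days. February 4, 2013 + 21 days = February 25, 2013.
Next gap: 25 days. February 25, 2013 + 25 days = March 22, 2013.
Next gap: 29 days. March 22, 2013 + 29 days = April 20, 2013.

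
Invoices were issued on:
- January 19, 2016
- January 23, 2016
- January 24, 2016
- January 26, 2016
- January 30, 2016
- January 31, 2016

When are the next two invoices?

Every event lands on a Tuesday or Saturday or Sunday (gaps cycle 4, 1, 2, 4, 1).
So the schedule is: every Tuesday, Saturday and Sunday.
Next Tuesday: February 2, 2016.
Next Saturday: February 6, 2016.

February 2, 2016; February 6, 2016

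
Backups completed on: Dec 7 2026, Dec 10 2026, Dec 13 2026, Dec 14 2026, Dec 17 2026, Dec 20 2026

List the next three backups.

The gap pattern 3, 3, 1, 3, 3 repeats every 3 events.
These are the Mondays, Thursdays and Sundays of each week.
The following Monday is Dec 21 2026.
The following Thursday is Dec 24 2026.
Next Sunday: Dec 27 2026.

Dec 21 2026, Dec 24 2026, Dec 27 2026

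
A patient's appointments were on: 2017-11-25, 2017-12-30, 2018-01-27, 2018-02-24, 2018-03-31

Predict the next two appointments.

All Saturdays; the gaps (35, 28, 28, 35) vary with month length.
This is the last Saturday of each month.
Last Saturday of April 2018: 2018-04-28.
Last Saturday of May 2018: 2018-05-26.

2018-04-28, 2018-05-26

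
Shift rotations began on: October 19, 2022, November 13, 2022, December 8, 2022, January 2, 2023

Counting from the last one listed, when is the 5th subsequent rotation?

Every event comes 25 days after the last (25, 25, 25).
January 2, 2023 + 25 days = January 27, 2023.
January 27, 2023 + 25 days = February 21, 2023.
February 21, 2023 + 25 days = March 18, 2023.
March 18, 2023 + 25 days = April 12, 2023.
April 12, 2023 + 25 days = May 7, 2023.

May 7, 2023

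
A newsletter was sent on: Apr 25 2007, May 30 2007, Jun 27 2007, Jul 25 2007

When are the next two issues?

Aug 29 2007, Sep 26 2007

All Wednesdays; the gaps (35, 28, 28) vary with month length.
This is the last Wednesday of each month.
August 2007 ends with Wednesday Aug 29 2007.
Last Wednesday of September 2007: Sep 26 2007.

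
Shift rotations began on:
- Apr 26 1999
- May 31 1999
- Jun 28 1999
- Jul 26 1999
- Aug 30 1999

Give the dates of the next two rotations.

Every date is a Monday; gaps 35, 28, 28, 35 days.
Each is the last Monday of its month (at least one falls on the 29th or later, ruling out '4th Monday').
September 1999 ends with Monday Sep 27 1999.
October 1999 ends with Monday Oct 25 1999.

Sep 27 1999, Oct 25 1999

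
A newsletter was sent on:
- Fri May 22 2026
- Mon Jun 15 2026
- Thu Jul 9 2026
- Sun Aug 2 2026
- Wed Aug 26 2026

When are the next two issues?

Sat Sep 19 2026, Tue Oct 13 2026

The spacing is 24, 24, 24, 24 days — always 24 days.
Wed Aug 26 2026 + 24 days = Sat Sep 19 2026.
Sat Sep 19 2026 + 24 days = Tue Oct 13 2026.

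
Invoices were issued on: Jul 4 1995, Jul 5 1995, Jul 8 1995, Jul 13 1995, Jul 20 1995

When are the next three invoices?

Jul 29 1995, Aug 9 1995, Aug 22 1995

The spacing grows by 2 each time: 1, 3, 5, 7 days.
Next gap: 9 days. Jul 20 1995 + 9 days = Jul 29 1995.
Next gap: 11 days. Jul 29 1995 + 11 days = Aug 9 1995.
Next gap: 13 days. Aug 9 1995 + 13 days = Aug 22 1995.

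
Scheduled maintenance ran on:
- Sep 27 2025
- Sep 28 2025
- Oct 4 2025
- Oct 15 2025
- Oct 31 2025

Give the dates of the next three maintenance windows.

The spacing grows by 5 each time: 1, 6, 11, 16 days.
Next gap: 21 days. Oct 31 2025 + 21 days = Nov 21 2025.
Next gap: 26 days. Nov 21 2025 + 26 days = Dec 17 2025.
Next gap: 31 days. Dec 17 2025 + 31 days = Jan 17 2026.

Nov 21 2025, Dec 17 2025, Jan 17 2026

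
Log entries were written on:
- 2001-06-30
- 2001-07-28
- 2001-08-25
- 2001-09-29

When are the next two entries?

2001-10-27, 2001-11-24

Every date is a Saturday; gaps 28, 28, 35 days.
Each is the last Saturday of its month (at least one falls on the 29th or later, ruling out '4th Saturday').
Last Saturday of October 2001: 2001-10-27.
Last Saturday of November 2001: 2001-11-24.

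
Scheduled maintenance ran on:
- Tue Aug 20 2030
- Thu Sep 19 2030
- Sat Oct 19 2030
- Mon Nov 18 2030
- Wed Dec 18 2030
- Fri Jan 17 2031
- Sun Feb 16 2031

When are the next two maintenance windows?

Tue Mar 18 2031, Thu Apr 17 2031

Every event comes 30 days after the last (30, 30, 30, 30, 30, 30).
Sun Feb 16 2031 + 30 days = Tue Mar 18 2031.
Tue Mar 18 2031 + 30 days = Thu Apr 17 2031.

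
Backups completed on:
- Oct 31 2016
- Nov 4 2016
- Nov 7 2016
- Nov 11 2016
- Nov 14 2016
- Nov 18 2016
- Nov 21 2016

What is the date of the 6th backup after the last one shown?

Gaps: 4, 3, 4, 3, 4, 3 days — not constant, but cyclic with period 2.
The events fall on every Monday and Friday.
The following Friday is Nov 25 2016.
Next Monday: Nov 28 2016.
The following Friday is Dec 2 2016.
Next Monday: Dec 5 2016.
The following Friday is Dec 9 2016.
Next Monday: Dec 12 2016.

Dec 12 2016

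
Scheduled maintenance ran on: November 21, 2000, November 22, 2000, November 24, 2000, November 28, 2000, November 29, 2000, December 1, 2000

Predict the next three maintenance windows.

Every event lands on a Tuesday or Wednesday or Friday (gaps cycle 1, 2, 4, 1, 2).
So the schedule is: every Tuesday, Wednesday and Friday.
The following Tuesday is December 5, 2000.
The following Wednesday is December 6, 2000.
The following Friday is December 8, 2000.

December 5, 2000; December 6, 2000; December 8, 2000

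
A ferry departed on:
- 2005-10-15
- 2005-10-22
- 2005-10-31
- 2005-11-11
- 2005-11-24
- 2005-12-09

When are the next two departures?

2005-12-26, 2006-01-14

Gaps: 7, 9, 11, 13, 15 days — each gap is 2 larger than the previous one.
Next gap: 17 days. 2005-12-09 + 17 days = 2005-12-26.
Next gap: 19 days. 2005-12-26 + 19 days = 2006-01-14.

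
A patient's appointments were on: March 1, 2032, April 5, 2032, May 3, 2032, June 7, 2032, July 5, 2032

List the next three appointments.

These are Mondays at 28- or 35-day spacing (35, 28, 35, 28).
The pattern: 1st Monday of the month.
1st Monday of August 2032: August 2, 2032.
September 2032 — 1st Monday is September 6, 2032.
1st Monday of October 2032: October 4, 2032.

August 2, 2032; September 6, 2032; October 4, 2032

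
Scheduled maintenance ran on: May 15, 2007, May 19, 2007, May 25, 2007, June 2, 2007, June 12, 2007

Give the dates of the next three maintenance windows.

June 24, 2007; July 8, 2007; July 24, 2007

The spacing grows by 2 each time: 4, 6, 8, 10 days.
Next gap: 12 days. June 12, 2007 + 12 days = June 24, 2007.
Next gap: 14 days. June 24, 2007 + 14 days = July 8, 2007.
Next gap: 16 days. July 8, 2007 + 16 days = July 24, 2007.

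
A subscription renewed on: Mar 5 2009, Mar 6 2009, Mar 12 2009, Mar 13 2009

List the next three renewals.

Mar 19 2009, Mar 20 2009, Mar 26 2009

Every event lands on a Thursday or Friday (gaps cycle 1, 6, 1).
So the schedule is: every Thursday and Friday.
Next Thursday: Mar 19 2009.
The following Friday is Mar 20 2009.
The following Thursday is Mar 26 2009.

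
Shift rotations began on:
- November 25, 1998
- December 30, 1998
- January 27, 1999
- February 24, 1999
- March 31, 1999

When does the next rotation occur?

Every date is a Wednesday; gaps 35, 28, 28, 35 days.
Each is the last Wednesday of its month (at least one falls on the 29th or later, ruling out '4th Wednesday').
April 1999 ends with Wednesday April 28, 1999.

April 28, 1999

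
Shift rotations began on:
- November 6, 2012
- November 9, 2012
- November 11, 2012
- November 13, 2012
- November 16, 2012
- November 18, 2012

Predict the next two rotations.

November 20, 2012; November 23, 2012

Every event lands on a Tuesday or Friday or Sunday (gaps cycle 3, 2, 2, 3, 2).
So the schedule is: every Tuesday, Friday and Sunday.
The following Tuesday is November 20, 2012.
Next Friday: November 23, 2012.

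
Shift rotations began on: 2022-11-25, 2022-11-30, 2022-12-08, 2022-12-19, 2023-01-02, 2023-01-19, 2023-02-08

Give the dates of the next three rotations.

Intervals are 5, 8, 11, 14, 17, 20 days — an arithmetic progression with common difference 3.
Next gap: 23 days. 2023-02-08 + 23 days = 2023-03-03.
Next gap: 26 days. 2023-03-03 + 26 days = 2023-03-29.
Next gap: 29 days. 2023-03-29 + 29 days = 2023-04-27.

2023-03-03, 2023-03-29, 2023-04-27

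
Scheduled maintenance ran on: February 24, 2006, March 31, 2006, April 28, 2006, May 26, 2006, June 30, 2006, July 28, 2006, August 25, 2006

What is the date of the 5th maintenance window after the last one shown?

January 26, 2007

All Fridays; the gaps (35, 28, 28, 35, 28, 28) vary with month length.
This is the last Friday of each month.
Last Friday of September 2006: September 29, 2006.
October 2006 ends with Friday October 27, 2006.
November 2006 ends with Friday November 24, 2006.
December 2006 ends with Friday December 29, 2006.
Last Friday of January 2007: January 26, 2007.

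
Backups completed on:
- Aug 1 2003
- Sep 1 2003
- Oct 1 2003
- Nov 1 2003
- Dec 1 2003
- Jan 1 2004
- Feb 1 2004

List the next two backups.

Mar 1 2004, Apr 1 2004

Gaps: 31, 30, 31, 30, 31, 31 days — not constant. Every event is on the 1st of the month.
Pattern: the 1st of each month.
Next: March 2004 → Mar 1 2004.
Next: April 2004 → Apr 1 2004.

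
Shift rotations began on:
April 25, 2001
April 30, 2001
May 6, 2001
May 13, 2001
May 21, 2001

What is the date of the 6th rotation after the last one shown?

Intervals are 5, 6, 7, 8 days — an arithmetic progression with common difference 1.
Next gap: 9 days. May 21, 2001 + 9 days = May 30, 2001.
Next gap: 10 days. May 30, 2001 + 10 days = June 9, 2001.
Next gap: 11 days. June 9, 2001 + 11 days = June 20, 2001.
Next gap: 12 days. June 20, 2001 + 12 days = July 2, 2001.
Next gap: 13 days. July 2, 2001 + 13 days = July 15, 2001.
Next gap: 14 days. July 15, 2001 + 14 days = July 29, 2001.

July 29, 2001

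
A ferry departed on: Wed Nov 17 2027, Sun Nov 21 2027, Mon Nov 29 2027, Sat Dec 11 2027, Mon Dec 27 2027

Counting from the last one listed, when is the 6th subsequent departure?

Sat Jun 24 2028

Gaps: 4, 8, 12, 16 days — each gap is 4 larger than the previous one.
Next gap: 20 days. Mon Dec 27 2027 + 20 days = Sun Jan 16 2028.
Next gap: 24 days. Sun Jan 16 2028 + 24 days = Wed Feb 9 2028.
Next gap: 28 days. Wed Feb 9 2028 + 28 days = Wed Mar 8 2028.
Next gap: 32 days. Wed Mar 8 2028 + 32 days = Sun Apr 9 2028.
Next gap: 36 days. Sun Apr 9 2028 + 36 days = Mon May 15 2028.
Next gap: 40 days. Mon May 15 2028 + 40 days = Sat Jun 24 2028.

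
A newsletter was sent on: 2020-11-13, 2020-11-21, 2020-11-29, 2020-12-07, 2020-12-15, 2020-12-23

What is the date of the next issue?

2020-12-31

Gaps between consecutive events: 8, 8, 8, 8, 8 days — a constant 8-day interval.
2020-12-23 + 8 days = 2020-12-31.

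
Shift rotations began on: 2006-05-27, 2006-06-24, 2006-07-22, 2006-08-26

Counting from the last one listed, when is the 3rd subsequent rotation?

2006-11-25

Gaps: 28, 28, 35 days — a mix of 28 and 35. Every date is a Saturday.
Each is the 4th Saturday of its month.
September 2006 — 4th Saturday is 2006-09-23.
4th Saturday of October 2006: 2006-10-28.
November 2006 — 4th Saturday is 2006-11-25.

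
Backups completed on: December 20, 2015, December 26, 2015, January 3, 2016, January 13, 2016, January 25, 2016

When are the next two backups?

February 8, 2016; February 24, 2016

The spacing grows by 2 each time: 6, 8, 10, 12 days.
Next gap: 14 days. January 25, 2016 + 14 days = February 8, 2016.
Next gap: 16 days. February 8, 2016 + 16 days = February 24, 2016.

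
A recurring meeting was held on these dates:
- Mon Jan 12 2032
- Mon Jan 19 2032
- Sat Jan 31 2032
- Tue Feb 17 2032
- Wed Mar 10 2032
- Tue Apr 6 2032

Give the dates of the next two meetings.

Sat May 8 2032, Mon Jun 14 2032

Intervals are 7, 12, 17, 22, 27 days — an arithmetic progression with common difference 5.
Next gap: 32 days. Tue Apr 6 2032 + 32 days = Sat May 8 2032.
Next gap: 37 days. Sat May 8 2032 + 37 days = Mon Jun 14 2032.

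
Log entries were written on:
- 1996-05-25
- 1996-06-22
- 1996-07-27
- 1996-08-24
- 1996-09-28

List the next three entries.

1996-10-26, 1996-11-23, 1996-12-28

All dates are Saturdays, 28, 35, 28, 35 days apart.
Specifically, the 4th Saturday of each month.
October 1996 — 4th Saturday is 1996-10-26.
November 1996 — 4th Saturday is 1996-11-23.
4th Saturday of December 1996: 1996-12-28.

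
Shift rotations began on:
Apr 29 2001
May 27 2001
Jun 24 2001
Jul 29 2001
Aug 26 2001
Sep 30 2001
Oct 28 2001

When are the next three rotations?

Nov 25 2001, Dec 30 2001, Jan 27 2002

All Sundays; the gaps (28, 28, 35, 28, 35, 28) vary with month length.
This is the last Sunday of each month.
November 2001 ends with Sunday Nov 25 2001.
Last Sunday of December 2001: Dec 30 2001.
Last Sunday of January 2002: Jan 27 2002.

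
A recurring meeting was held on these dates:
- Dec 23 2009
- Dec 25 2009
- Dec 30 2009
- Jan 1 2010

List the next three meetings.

Every event lands on a Wednesday or Friday (gaps cycle 2, 5, 2).
So the schedule is: every Wednesday and Friday.
The following Wednesday is Jan 6 2010.
Next Friday: Jan 8 2010.
The following Wednesday is Jan 13 2010.

Jan 6 2010, Jan 8 2010, Jan 13 2010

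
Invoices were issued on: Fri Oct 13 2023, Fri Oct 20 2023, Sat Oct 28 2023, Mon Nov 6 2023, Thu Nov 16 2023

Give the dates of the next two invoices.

The spacing grows by 1 each time: 7, 8, 9, 10 days.
Next gap: 11 days. Thu Nov 16 2023 + 11 days = Mon Nov 27 2023.
Next gap: 12 days. Mon Nov 27 2023 + 12 days = Sat Dec 9 2023.

Mon Nov 27 2023, Sat Dec 9 2023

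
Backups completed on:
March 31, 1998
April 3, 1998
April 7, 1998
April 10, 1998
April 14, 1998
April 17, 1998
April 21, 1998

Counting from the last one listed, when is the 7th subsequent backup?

Every event lands on a Tuesday or Friday (gaps cycle 3, 4, 3, 4, 3, 4).
So the schedule is: every Tuesday and Friday.
Next Friday: April 24, 1998.
The following Tuesday is April 28, 1998.
Next Friday: May 1, 1998.
The following Tuesday is May 5, 1998.
The following Friday is May 8, 1998.
The following Tuesday is May 12, 1998.
The following Friday is May 15, 1998.

May 15, 1998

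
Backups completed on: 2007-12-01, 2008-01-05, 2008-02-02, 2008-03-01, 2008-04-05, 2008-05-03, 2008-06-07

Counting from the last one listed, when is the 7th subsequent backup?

2009-01-03

These are Saturdays at 28- or 35-day spacing (35, 28, 28, 35, 28, 35).
The pattern: 1st Saturday of the month.
July 2008 — 1st Saturday is 2008-07-05.
August 2008 — 1st Saturday is 2008-08-02.
September 2008 — 1st Saturday is 2008-09-06.
1st Saturday of October 2008: 2008-10-04.
1st Saturday of November 2008: 2008-11-01.
1st Saturday of December 2008: 2008-12-06.
January 2009 — 1st Saturday is 2009-01-03.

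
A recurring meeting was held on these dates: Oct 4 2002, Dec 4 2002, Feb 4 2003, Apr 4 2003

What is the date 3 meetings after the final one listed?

Oct 4 2003

Gaps: 61, 62, 59 days — not constant. Every event is on the 4th of the month.
Pattern: the 4th of every 2 months.
June 2003: Jun 4 2003.
August 2003: Aug 4 2003.
October 2003: Oct 4 2003.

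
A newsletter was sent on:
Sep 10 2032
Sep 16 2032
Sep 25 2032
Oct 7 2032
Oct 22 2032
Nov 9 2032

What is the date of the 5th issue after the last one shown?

Mar 24 2033

Gaps: 6, 9, 12, 15, 18 days — each gap is 3 larger than the previous one.
Next gap: 21 days. Nov 9 2032 + 21 days = Nov 30 2032.
Next gap: 24 days. Nov 30 2032 + 24 days = Dec 24 2032.
Next gap: 27 days. Dec 24 2032 + 27 days = Jan 20 2033.
Next gap: 30 days. Jan 20 2033 + 30 days = Feb 19 2033.
Next gap: 33 days. Feb 19 2033 + 33 days = Mar 24 2033.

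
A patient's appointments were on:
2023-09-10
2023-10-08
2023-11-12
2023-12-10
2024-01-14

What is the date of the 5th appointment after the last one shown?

2024-06-09

Gaps: 28, 35, 28, 35 days — a mix of 28 and 35. Every date is a Sunday.
Each is the 2nd Sunday of its month.
February 2024 — 2nd Sunday is 2024-02-11.
March 2024 — 2nd Sunday is 2024-03-10.
2nd Sunday of April 2024: 2024-04-14.
May 2024 — 2nd Sunday is 2024-05-12.
June 2024 — 2nd Sunday is 2024-06-09.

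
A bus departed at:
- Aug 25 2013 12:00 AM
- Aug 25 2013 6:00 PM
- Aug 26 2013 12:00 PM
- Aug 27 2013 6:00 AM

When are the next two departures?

Spacing: 18, 18, 18 h — constant 18 h.
Aug 27 2013 6:00 AM + 18 h = Aug 28 2013 12:00 AM.
Aug 28 2013 12:00 AM + 18 h = Aug 28 2013 6:00 PM.

Aug 28 2013 12:00 AM, Aug 28 2013 6:00 PM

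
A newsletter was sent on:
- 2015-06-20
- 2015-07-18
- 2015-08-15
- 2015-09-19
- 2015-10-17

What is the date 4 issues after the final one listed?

2016-02-20

All dates are Saturdays, 28, 28, 35, 28 days apart.
Specifically, the 3rd Saturday of each month.
3rd Saturday of November 2015: 2015-11-21.
3rd Saturday of December 2015: 2015-12-19.
3rd Saturday of January 2016: 2016-01-16.
3rd Saturday of February 2016: 2016-02-20.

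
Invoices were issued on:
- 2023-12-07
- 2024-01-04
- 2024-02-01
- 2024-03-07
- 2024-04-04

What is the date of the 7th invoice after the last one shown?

2024-11-07

All dates are Thursdays, 28, 28, 35, 28 days apart.
Specifically, the 1st Thursday of each month.
1st Thursday of May 2024: 2024-05-02.
June 2024 — 1st Thursday is 2024-06-06.
July 2024 — 1st Thursday is 2024-07-04.
1st Thursday of August 2024: 2024-08-01.
1st Thursday of September 2024: 2024-09-05.
1st Thursday of October 2024: 2024-10-03.
November 2024 — 1st Thursday is 2024-11-07.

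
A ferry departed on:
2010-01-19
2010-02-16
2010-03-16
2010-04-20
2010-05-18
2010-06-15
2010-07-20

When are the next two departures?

2010-08-17, 2010-09-21

These are Tuesdays at 28- or 35-day spacing (28, 28, 35, 28, 28, 35).
The pattern: 3rd Tuesday of the month.
3rd Tuesday of August 2010: 2010-08-17.
3rd Tuesday of September 2010: 2010-09-21.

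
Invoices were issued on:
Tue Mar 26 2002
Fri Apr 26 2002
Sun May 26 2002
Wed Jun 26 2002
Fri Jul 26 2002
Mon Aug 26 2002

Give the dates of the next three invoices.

Each date is the 26th; the gaps (31, 30, 31, 30, 31) track the month lengths.
The rule is the 26th of each month.
Next: September 2002 → Thu Sep 26 2002.
October 2002: Sat Oct 26 2002.
Next: November 2002 → Tue Nov 26 2002.

Thu Sep 26 2002, Sat Oct 26 2002, Tue Nov 26 2002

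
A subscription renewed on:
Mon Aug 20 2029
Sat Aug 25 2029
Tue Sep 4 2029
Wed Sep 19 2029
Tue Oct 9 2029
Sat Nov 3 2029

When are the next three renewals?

Mon Dec 3 2029, Mon Jan 7 2030, Sat Feb 16 2030

Intervals are 5, 10, 15, 20, 25 days — an arithmetic progression with common difference 5.
Next gap: 30 days. Sat Nov 3 2029 + 30 days = Mon Dec 3 2029.
Next gap: 35 days. Mon Dec 3 2029 + 35 days = Mon Jan 7 2030.
Next gap: 40 days. Mon Jan 7 2030 + 40 days = Sat Feb 16 2030.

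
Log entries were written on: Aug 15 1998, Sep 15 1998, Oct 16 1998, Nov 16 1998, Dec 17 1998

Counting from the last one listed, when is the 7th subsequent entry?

Every event comes 31 days after the last (31, 31, 31, 31).
Dec 17 1998 + 31 days = Jan 17 1999.
Jan 17 1999 + 31 days = Feb 17 1999.
Feb 17 1999 + 31 days = Mar 20 1999.
Mar 20 1999 + 31 days = Apr 20 1999.
Apr 20 1999 + 31 days = May 21 1999.
May 21 1999 + 31 days = Jun 21 1999.
Jun 21 1999 + 31 days = Jul 22 1999.

Jul 22 1999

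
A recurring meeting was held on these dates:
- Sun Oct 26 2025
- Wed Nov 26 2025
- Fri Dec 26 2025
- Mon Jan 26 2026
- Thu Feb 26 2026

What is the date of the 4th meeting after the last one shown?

Each date is the 26th; the gaps (31, 30, 31, 31) track the month lengths.
The rule is the 26th of each month.
Next: March 2026 → Thu Mar 26 2026.
April 2026: Sun Apr 26 2026.
Next: May 2026 → Tue May 26 2026.
Next: June 2026 → Fri Jun 26 2026.

Fri Jun 26 2026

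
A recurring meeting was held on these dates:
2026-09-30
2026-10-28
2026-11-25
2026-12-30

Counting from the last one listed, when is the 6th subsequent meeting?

2027-06-30

These are Wednesdays with 28, 28, 35-day gaps.
Each is the final Wednesday of its month — 2026-09-30 is past the 28th, so '4th Wednesday' doesn't fit.
Last Wednesday of January 2027: 2027-01-27.
Last Wednesday of February 2027: 2027-02-24.
Last Wednesday of March 2027: 2027-03-31.
April 2027 ends with Wednesday 2027-04-28.
Last Wednesday of May 2027: 2027-05-26.
June 2027 ends with Wednesday 2027-06-30.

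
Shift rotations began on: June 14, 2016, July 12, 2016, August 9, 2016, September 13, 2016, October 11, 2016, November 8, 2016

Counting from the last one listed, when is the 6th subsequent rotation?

These are Tuesdays at 28- or 35-day spacing (28, 28, 35, 28, 28).
The pattern: 2nd Tuesday of the month.
December 2016 — 2nd Tuesday is December 13, 2016.
January 2017 — 2nd Tuesday is January 10, 2017.
2nd Tuesday of February 2017: February 14, 2017.
2nd Tuesday of March 2017: March 14, 2017.
April 2017 — 2nd Tuesday is April 11, 2017.
May 2017 — 2nd Tuesday is May 9, 2017.

May 9, 2017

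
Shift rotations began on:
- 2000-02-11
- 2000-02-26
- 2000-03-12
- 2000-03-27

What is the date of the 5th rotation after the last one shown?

Every event comes 15 days after the last (15, 15, 15).
2000-03-27 + 15 days = 2000-04-11.
2000-04-11 + 15 days = 2000-04-26.
2000-04-26 + 15 days = 2000-05-11.
2000-05-11 + 15 days = 2000-05-26.
2000-05-26 + 15 days = 2000-06-10.

2000-06-10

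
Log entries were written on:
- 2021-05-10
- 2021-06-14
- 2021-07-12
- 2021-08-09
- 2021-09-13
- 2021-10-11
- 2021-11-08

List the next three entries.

All dates are Mondays, 35, 28, 28, 35, 28, 28 days apart.
Specifically, the 2nd Monday of each month.
2nd Monday of December 2021: 2021-12-13.
2nd Monday of January 2022: 2022-01-10.
2nd Monday of February 2022: 2022-02-14.

2021-12-13, 2022-01-10, 2022-02-14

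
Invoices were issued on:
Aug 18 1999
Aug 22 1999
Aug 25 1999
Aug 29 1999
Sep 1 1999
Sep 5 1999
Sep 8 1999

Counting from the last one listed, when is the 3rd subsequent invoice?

Gaps: 4, 3, 4, 3, 4, 3 days — not constant, but cyclic with period 2.
The events fall on every Wednesday and Sunday.
Next Sunday: Sep 12 1999.
The following Wednesday is Sep 15 1999.
Next Sunday: Sep 19 1999.

Sep 19 1999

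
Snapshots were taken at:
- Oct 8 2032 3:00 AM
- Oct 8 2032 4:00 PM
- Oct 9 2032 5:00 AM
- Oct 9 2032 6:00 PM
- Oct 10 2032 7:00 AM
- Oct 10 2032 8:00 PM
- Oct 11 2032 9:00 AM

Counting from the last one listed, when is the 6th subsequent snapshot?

Oct 14 2032 3:00 PM

Spacing: 13, 13, 13, 13, 13, 13 h — constant 13 h.
Oct 11 2032 9:00 AM + 13 h = Oct 11 2032 10:00 PM.
Oct 11 2032 10:00 PM + 13 h = Oct 12 2032 11:00 AM.
Oct 12 2032 11:00 AM + 13 h = Oct 13 2032 12:00 AM.
Oct 13 2032 12:00 AM + 13 h = Oct 13 2032 1:00 PM.
Oct 13 2032 1:00 PM + 13 h = Oct 14 2032 2:00 AM.
Oct 14 2032 2:00 AM + 13 h = Oct 14 2032 3:00 PM.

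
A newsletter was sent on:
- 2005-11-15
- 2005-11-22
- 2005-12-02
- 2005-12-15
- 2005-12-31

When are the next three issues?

2006-01-19, 2006-02-10, 2006-03-07

Gaps: 7, 10, 13, 16 days — each gap is 3 larger than the previous one.
Next gap: 19 days. 2005-12-31 + 19 days = 2006-01-19.
Next gap: 22 days. 2006-01-19 + 22 days = 2006-02-10.
Next gap: 25 days. 2006-02-10 + 25 days = 2006-03-07.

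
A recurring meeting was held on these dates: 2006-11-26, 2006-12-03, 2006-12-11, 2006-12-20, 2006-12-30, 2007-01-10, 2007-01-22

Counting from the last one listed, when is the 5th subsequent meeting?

Intervals are 7, 8, 9, 10, 11, 12 days — an arithmetic progression with common difference 1.
Next gap: 13 days. 2007-01-22 + 13 days = 2007-02-04.
Next gap: 14 days. 2007-02-04 + 14 days = 2007-02-18.
Next gap: 15 days. 2007-02-18 + 15 days = 2007-03-05.
Next gap: 16 days. 2007-03-05 + 16 days = 2007-03-21.
Next gap: 17 days. 2007-03-21 + 17 days = 2007-04-07.

2007-04-07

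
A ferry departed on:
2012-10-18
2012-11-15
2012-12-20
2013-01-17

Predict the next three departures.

2013-02-21, 2013-03-21, 2013-04-18

Gaps: 28, 35, 28 days — a mix of 28 and 35. Every date is a Thursday.
Each is the 3rd Thursday of its month.
3rd Thursday of February 2013: 2013-02-21.
3rd Thursday of March 2013: 2013-03-21.
April 2013 — 3rd Thursday is 2013-04-18.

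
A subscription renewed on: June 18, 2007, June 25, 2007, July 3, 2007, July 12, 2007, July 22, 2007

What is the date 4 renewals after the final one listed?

September 10, 2007

The spacing grows by 1 each time: 7, 8, 9, 10 days.
Next gap: 11 days. July 22, 2007 + 11 days = August 2, 2007.
Next gap: 12 days. August 2, 2007 + 12 days = August 14, 2007.
Next gap: 13 days. August 14, 2007 + 13 days = August 27, 2007.
Next gap: 14 days. August 27, 2007 + 14 days = September 10, 2007.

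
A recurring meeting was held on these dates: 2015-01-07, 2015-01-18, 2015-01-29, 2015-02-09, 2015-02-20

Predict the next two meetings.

2015-03-03, 2015-03-14

The spacing is 11, 11, 11, 11 days — always 11 days.
2015-02-20 + 11 days = 2015-03-03.
2015-03-03 + 11 days = 2015-03-14.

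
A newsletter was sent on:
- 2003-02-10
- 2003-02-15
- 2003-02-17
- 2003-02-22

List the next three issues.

2003-02-24, 2003-03-01, 2003-03-03

The gap pattern 5, 2, 5 repeats every 2 events.
These are the Mondays and Saturdays of each week.
Next Monday: 2003-02-24.
The following Saturday is 2003-03-01.
Next Monday: 2003-03-03.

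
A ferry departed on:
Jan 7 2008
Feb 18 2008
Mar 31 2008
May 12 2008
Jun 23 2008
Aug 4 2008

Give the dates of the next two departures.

Sep 15 2008, Oct 27 2008

Every event comes 42 days after the last (42, 42, 42, 42, 42).
Aug 4 2008 + 42 days = Sep 15 2008.
Sep 15 2008 + 42 days = Oct 27 2008.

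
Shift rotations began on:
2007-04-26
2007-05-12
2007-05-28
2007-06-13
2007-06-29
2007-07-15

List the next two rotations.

2007-07-31, 2007-08-16

Gaps between consecutive events: 16, 16, 16, 16, 16 days — a constant 16-day interval.
2007-07-15 + 16 days = 2007-07-31.
2007-07-31 + 16 days = 2007-08-16.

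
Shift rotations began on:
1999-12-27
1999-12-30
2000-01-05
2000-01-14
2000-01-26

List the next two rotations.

2000-02-10, 2000-02-28

Gaps: 3, 6, 9, 12 days — each gap is 3 larger than the previous one.
Next gap: 15 days. 2000-01-26 + 15 days = 2000-02-10.
Next gap: 18 days. 2000-02-10 + 18 days = 2000-02-28.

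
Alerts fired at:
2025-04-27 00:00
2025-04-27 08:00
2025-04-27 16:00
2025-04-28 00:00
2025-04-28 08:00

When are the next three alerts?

Spacing: 8, 8, 8, 8 h — constant 8 h.
2025-04-28 08:00 + 8 h = 2025-04-28 16:00.
2025-04-28 16:00 + 8 h = 2025-04-29 00:00.
2025-04-29 00:00 + 8 h = 2025-04-29 08:00.

2025-04-28 16:00, 2025-04-29 00:00, 2025-04-29 08:00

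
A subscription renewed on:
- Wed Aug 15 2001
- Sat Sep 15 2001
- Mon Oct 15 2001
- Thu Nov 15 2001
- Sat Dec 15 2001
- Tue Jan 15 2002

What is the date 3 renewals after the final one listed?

Mon Apr 15 2002

The day-of-month is always 15 (31, 30, 31, 30, 31 days between events).
So this recurs on the 15th of each month.
Next: February 2002 → Fri Feb 15 2002.
Next: March 2002 → Fri Mar 15 2002.
Next: April 2002 → Mon Apr 15 2002.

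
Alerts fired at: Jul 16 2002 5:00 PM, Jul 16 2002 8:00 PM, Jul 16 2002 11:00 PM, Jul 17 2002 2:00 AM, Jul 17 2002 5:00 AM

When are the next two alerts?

Jul 17 2002 8:00 AM, Jul 17 2002 11:00 AM

Spacing: 3, 3, 3, 3 h — constant 3 h.
Jul 17 2002 5:00 AM + 3 h = Jul 17 2002 8:00 AM.
Jul 17 2002 8:00 AM + 3 h = Jul 17 2002 11:00 AM.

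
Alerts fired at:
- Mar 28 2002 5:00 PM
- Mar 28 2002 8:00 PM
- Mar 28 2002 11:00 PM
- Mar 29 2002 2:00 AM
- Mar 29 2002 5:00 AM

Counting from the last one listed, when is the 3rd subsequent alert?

Mar 29 2002 2:00 PM

Gaps: 3, 3, 3, 3 hours — each event is 3 hours after the previous one.
Mar 29 2002 5:00 AM + 3 h = Mar 29 2002 8:00 AM.
Mar 29 2002 8:00 AM + 3 h = Mar 29 2002 11:00 AM.
Mar 29 2002 11:00 AM + 3 h = Mar 29 2002 2:00 PM.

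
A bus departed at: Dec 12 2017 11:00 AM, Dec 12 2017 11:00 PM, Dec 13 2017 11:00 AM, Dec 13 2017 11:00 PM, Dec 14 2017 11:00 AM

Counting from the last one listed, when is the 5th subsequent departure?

Dec 16 2017 11:00 PM

The interval is a steady 12 hours (12, 12, 12, 12).
Dec 14 2017 11:00 AM + 12 h = Dec 14 2017 11:00 PM.
Dec 14 2017 11:00 PM + 12 h = Dec 15 2017 11:00 AM.
Dec 15 2017 11:00 AM + 12 h = Dec 15 2017 11:00 PM.
Dec 15 2017 11:00 PM + 12 h = Dec 16 2017 11:00 AM.
Dec 16 2017 11:00 AM + 12 h = Dec 16 2017 11:00 PM.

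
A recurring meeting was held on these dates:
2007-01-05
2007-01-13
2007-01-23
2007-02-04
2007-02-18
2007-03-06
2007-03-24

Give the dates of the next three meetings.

2007-04-13, 2007-05-05, 2007-05-29

Intervals are 8, 10, 12, 14, 16, 18 days — an arithmetic progression with common difference 2.
Next gap: 20 days. 2007-03-24 + 20 days = 2007-04-13.
Next gap: 22 days. 2007-04-13 + 22 days = 2007-05-05.
Next gap: 24 days. 2007-05-05 + 24 days = 2007-05-29.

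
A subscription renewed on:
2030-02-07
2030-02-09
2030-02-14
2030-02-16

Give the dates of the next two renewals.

Gaps: 2, 5, 2 days — not constant, but cyclic with period 2.
The events fall on every Thursday and Saturday.
Next Thursday: 2030-02-21.
Next Saturday: 2030-02-23.

2030-02-21, 2030-02-23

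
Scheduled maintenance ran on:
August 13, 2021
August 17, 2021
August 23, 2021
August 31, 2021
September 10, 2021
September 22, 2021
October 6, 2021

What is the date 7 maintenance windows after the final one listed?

The spacing grows by 2 each time: 4, 6, 8, 10, 12, 14 days.
Next gap: 16 days. October 6, 2021 + 16 days = October 22, 2021.
Next gap: 18 days. October 22, 2021 + 18 days = November 9, 2021.
Next gap: 20 days. November 9, 2021 + 20 days = November 29, 2021.
Next gap: 22 days. November 29, 2021 + 22 days = December 21, 2021.
Next gap: 24 days. December 21, 2021 + 24 days = January 14, 2022.
Next gap: 26 days. January 14, 2022 + 26 days = February 9, 2022.
Next gap: 28 days. February 9, 2022 + 28 days = March 9, 2022.

March 9, 2022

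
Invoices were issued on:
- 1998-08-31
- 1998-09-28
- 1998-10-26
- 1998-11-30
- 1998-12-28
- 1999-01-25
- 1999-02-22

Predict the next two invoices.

Every date is a Monday; gaps 28, 28, 35, 28, 28, 28 days.
Each is the last Monday of its month (at least one falls on the 29th or later, ruling out '4th Monday').
March 1999 ends with Monday 1999-03-29.
April 1999 ends with Monday 1999-04-26.

1999-03-29, 1999-04-26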